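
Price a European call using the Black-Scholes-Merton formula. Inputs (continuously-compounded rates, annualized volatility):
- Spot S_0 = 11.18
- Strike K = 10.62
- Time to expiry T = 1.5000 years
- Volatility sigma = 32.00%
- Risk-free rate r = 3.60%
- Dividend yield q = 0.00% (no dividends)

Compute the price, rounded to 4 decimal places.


d1 = (ln(S/K) + (r - q + 0.5*sigma^2) * T) / (sigma * sqrt(T)) = 0.46486072
d2 = d1 - sigma * sqrt(T) = 0.07294236
exp(-rT) = 0.94743211; exp(-qT) = 1.00000000
C = S_0 * exp(-qT) * N(d1) - K * exp(-rT) * N(d2)
N(d1) = 0.67898440; N(d2) = 0.52907401
C = 11.1800 * 1.00000000 * 0.67898440 - 10.6200 * 0.94743211 * 0.52907401 = 2.2676

Answer: Price = 2.2676


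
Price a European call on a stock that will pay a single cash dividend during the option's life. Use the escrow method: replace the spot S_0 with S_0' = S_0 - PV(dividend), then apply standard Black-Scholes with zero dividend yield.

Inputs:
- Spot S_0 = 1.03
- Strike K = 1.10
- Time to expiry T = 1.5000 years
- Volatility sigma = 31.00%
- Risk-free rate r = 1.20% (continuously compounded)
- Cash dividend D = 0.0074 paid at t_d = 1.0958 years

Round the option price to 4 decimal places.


Answer: Price = 0.1311

Derivation:
PV(D) = D * exp(-r * t_d) = 0.0074 * 0.98693648 = 0.00730333
S_0' = S_0 - PV(D) = 1.0300 - 0.00730333 = 1.02269667
d1 = (ln(S_0'/K) + (r + sigma^2/2)*T) / (sigma*sqrt(T)) = 0.04532281
d2 = d1 - sigma*sqrt(T) = -0.33434810
exp(-rT) = 0.98216103
N(d1) = 0.51807500; N(d2) = 0.36905845
C = S_0' * N(d1) - K * exp(-rT) * N(d2) = 1.02269667 * 0.51807500 - 1.1000 * 0.98216103 * 0.36905845 = 0.1311


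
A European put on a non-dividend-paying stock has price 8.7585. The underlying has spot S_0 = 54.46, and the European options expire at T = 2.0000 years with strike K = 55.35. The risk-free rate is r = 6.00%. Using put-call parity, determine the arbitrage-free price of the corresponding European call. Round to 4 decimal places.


Answer: Call price = 14.1275

Derivation:
Put-call parity: C - P = S_0 * exp(-qT) - K * exp(-rT).
S_0 * exp(-qT) = 54.4600 * 1.00000000 = 54.46000000
K * exp(-rT) = 55.3500 * 0.88692044 = 49.09104617
C = P + S*exp(-qT) - K*exp(-rT)
C = 8.7585 + 54.46000000 - 49.09104617 = 14.1275


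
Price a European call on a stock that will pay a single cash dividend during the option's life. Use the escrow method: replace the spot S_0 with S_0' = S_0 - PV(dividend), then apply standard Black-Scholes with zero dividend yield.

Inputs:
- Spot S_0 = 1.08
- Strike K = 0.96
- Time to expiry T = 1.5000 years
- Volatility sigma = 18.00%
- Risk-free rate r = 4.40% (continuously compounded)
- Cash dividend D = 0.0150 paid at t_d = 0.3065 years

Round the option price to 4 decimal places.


Answer: Price = 0.1937

Derivation:
PV(D) = D * exp(-r * t_d) = 0.0150 * 0.98660453 = 0.01479907
S_0' = S_0 - PV(D) = 1.0800 - 0.01479907 = 1.06520093
d1 = (ln(S_0'/K) + (r + sigma^2/2)*T) / (sigma*sqrt(T)) = 0.88129667
d2 = d1 - sigma*sqrt(T) = 0.66084260
exp(-rT) = 0.93613086
N(d1) = 0.81092137; N(d2) = 0.74564337
C = S_0' * N(d1) - K * exp(-rT) * N(d2) = 1.06520093 * 0.81092137 - 0.9600 * 0.93613086 * 0.74564337 = 0.1937


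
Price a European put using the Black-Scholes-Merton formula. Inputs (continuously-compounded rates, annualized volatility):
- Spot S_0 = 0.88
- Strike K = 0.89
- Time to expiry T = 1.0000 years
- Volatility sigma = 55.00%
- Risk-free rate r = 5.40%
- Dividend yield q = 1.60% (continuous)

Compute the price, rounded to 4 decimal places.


Answer: Price = 0.1740

Derivation:
d1 = (ln(S/K) + (r - q + 0.5*sigma^2) * T) / (sigma * sqrt(T)) = 0.32354626
d2 = d1 - sigma * sqrt(T) = -0.22645374
exp(-rT) = 0.94743211; exp(-qT) = 0.98412732
P = K * exp(-rT) * N(-d2) - S_0 * exp(-qT) * N(-d1)
N(-d1) = 0.37314079; N(-d2) = 0.58957573
P = 0.8900 * 0.94743211 * 0.58957573 - 0.8800 * 0.98412732 * 0.37314079 = 0.1740


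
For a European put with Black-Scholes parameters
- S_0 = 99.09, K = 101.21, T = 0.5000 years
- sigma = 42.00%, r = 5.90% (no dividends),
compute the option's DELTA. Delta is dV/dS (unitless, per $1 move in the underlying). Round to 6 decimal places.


Answer: Delta = -0.429933

Derivation:
d1 = 0.1765442318; d2 = -0.1204406163
phi(d1) = 0.3927733834; exp(-qT) = 1.0000000000; exp(-rT) = 0.9709308776
N(-d1) = 0.4299332012
Delta = -exp(-qT) * N(-d1) = -1.0000000000 * 0.4299332012 = -0.429933


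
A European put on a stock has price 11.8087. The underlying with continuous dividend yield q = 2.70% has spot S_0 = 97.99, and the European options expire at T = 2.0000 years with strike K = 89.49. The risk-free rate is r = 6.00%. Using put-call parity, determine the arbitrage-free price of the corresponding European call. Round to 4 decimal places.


Answer: Call price = 25.2771

Derivation:
Put-call parity: C - P = S_0 * exp(-qT) - K * exp(-rT).
S_0 * exp(-qT) = 97.9900 * 0.94743211 = 92.83887212
K * exp(-rT) = 89.4900 * 0.88692044 = 79.37050988
C = P + S*exp(-qT) - K*exp(-rT)
C = 11.8087 + 92.83887212 - 79.37050988 = 25.2771


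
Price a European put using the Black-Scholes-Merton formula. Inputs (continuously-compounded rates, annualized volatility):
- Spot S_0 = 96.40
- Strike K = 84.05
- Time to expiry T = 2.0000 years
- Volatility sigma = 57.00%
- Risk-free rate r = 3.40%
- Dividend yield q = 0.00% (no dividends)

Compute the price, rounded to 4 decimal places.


Answer: Price = 19.2770

Derivation:
d1 = (ln(S/K) + (r - q + 0.5*sigma^2) * T) / (sigma * sqrt(T)) = 0.65747823
d2 = d1 - sigma * sqrt(T) = -0.14862350
exp(-rT) = 0.93426047; exp(-qT) = 1.00000000
P = K * exp(-rT) * N(-d2) - S_0 * exp(-qT) * N(-d1)
N(-d1) = 0.25543673; N(-d2) = 0.55907463
P = 84.0500 * 0.93426047 * 0.55907463 - 96.4000 * 1.00000000 * 0.25543673 = 19.2770


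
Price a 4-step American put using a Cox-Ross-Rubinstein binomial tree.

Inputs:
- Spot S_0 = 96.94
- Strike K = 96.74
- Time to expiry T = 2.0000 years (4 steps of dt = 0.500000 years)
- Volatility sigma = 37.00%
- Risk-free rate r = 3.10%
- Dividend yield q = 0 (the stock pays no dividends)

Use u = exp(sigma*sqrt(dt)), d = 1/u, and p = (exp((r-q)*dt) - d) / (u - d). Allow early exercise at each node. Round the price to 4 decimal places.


dt = T/N = 0.500000
u = exp(sigma*sqrt(dt)) = 1.299045; d = 1/u = 0.769796
p = (exp((r-q)*dt) - d) / (u - d) = 0.464478
Discount per step: exp(-r*dt) = 0.984620
Stock lattice S(k, i) with i counting down-moves:
  k=0: S(0,0) = 96.9400
  k=1: S(1,0) = 125.9294; S(1,1) = 74.6240
  k=2: S(2,0) = 163.5880; S(2,1) = 96.9400; S(2,2) = 57.4453
  k=3: S(3,0) = 212.5082; S(3,1) = 125.9294; S(3,2) = 74.6240; S(3,3) = 44.2212
  k=4: S(4,0) = 276.0578; S(4,1) = 163.5880; S(4,2) = 96.9400; S(4,3) = 57.4453; S(4,4) = 34.0413
Terminal payoffs V(N, i) = max(K - S_T, 0):
  V(4,0) = 0.000000; V(4,1) = 0.000000; V(4,2) = 0.000000; V(4,3) = 39.294699; V(4,4) = 62.698710
Backward induction: V(k, i) = exp(-r*dt) * [p * V(k+1, i) + (1-p) * V(k+1, i+1)]; then take max(V_cont, immediate exercise) for American.
  V(3,0) = exp(-r*dt) * [p*0.000000 + (1-p)*0.000000] = 0.000000; exercise = 0.000000; V(3,0) = max -> 0.000000
  V(3,1) = exp(-r*dt) * [p*0.000000 + (1-p)*0.000000] = 0.000000; exercise = 0.000000; V(3,1) = max -> 0.000000
  V(3,2) = exp(-r*dt) * [p*0.000000 + (1-p)*39.294699] = 20.719517; exercise = 22.115959; V(3,2) = max -> 22.115959
  V(3,3) = exp(-r*dt) * [p*39.294699 + (1-p)*62.698710] = 51.030918; exercise = 52.518827; V(3,3) = max -> 52.518827
  V(2,0) = exp(-r*dt) * [p*0.000000 + (1-p)*0.000000] = 0.000000; exercise = 0.000000; V(2,0) = max -> 0.000000
  V(2,1) = exp(-r*dt) * [p*0.000000 + (1-p)*22.115959] = 11.661420; exercise = 0.000000; V(2,1) = max -> 11.661420
  V(2,2) = exp(-r*dt) * [p*22.115959 + (1-p)*52.518827] = 37.806790; exercise = 39.294699; V(2,2) = max -> 39.294699
  V(1,0) = exp(-r*dt) * [p*0.000000 + (1-p)*11.661420] = 6.148895; exercise = 0.000000; V(1,0) = max -> 6.148895
  V(1,1) = exp(-r*dt) * [p*11.661420 + (1-p)*39.294699] = 26.052683; exercise = 22.115959; V(1,1) = max -> 26.052683
  V(0,0) = exp(-r*dt) * [p*6.148895 + (1-p)*26.052683] = 16.549297; exercise = 0.000000; V(0,0) = max -> 16.549297

Answer: Price = V(0,0) = 16.5493


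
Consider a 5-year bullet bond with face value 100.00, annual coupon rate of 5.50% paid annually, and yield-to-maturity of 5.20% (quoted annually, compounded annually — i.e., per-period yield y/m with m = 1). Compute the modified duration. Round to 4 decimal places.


Answer: Modified duration = 4.2859

Derivation:
Coupon per period c = face * coupon_rate / m = 5.500000
Periods per year m = 1; per-period yield y/m = 0.052000
Number of cashflows N = 5
Cashflows (t years, CF_t, discount factor 1/(1+y/m)^(m*t), PV):
  t = 1.0000: CF_t = 5.500000, DF = 0.950570, PV = 5.228137
  t = 2.0000: CF_t = 5.500000, DF = 0.903584, PV = 4.969712
  t = 3.0000: CF_t = 5.500000, DF = 0.858920, PV = 4.724061
  t = 4.0000: CF_t = 5.500000, DF = 0.816464, PV = 4.490552
  t = 5.0000: CF_t = 105.500000, DF = 0.776106, PV = 81.879232
Price P = sum_t PV_t = 101.291693
First compute Macaulay numerator sum_t t * PV_t:
  t * PV_t at t = 1.0000: 5.228137
  t * PV_t at t = 2.0000: 9.939424
  t * PV_t at t = 3.0000: 14.172182
  t * PV_t at t = 4.0000: 17.962208
  t * PV_t at t = 5.0000: 409.396160
Macaulay duration D = 456.698111 / 101.291693 = 4.508742
Modified duration = D / (1 + y/m) = 4.508742 / (1 + 0.052000) = 4.285876


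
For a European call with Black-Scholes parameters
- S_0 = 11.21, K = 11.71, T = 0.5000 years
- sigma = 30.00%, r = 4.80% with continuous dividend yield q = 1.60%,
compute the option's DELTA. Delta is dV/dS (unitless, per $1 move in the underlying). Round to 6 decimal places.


Answer: Delta = 0.486433

Derivation:
d1 = -0.0242157699; d2 = -0.2363478042
phi(d1) = 0.3988253270; exp(-qT) = 0.9920319148; exp(-rT) = 0.9762857098
N(d1) = 0.4903402496
Delta = exp(-qT) * N(d1) = 0.9920319148 * 0.4903402496 = 0.486433


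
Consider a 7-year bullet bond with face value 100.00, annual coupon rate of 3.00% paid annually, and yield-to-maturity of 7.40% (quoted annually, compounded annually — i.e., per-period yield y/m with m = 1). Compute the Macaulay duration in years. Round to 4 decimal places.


Answer: Macaulay duration = 6.3165 years

Derivation:
Coupon per period c = face * coupon_rate / m = 3.000000
Periods per year m = 1; per-period yield y/m = 0.074000
Number of cashflows N = 7
Cashflows (t years, CF_t, discount factor 1/(1+y/m)^(m*t), PV):
  t = 1.0000: CF_t = 3.000000, DF = 0.931099, PV = 2.793296
  t = 2.0000: CF_t = 3.000000, DF = 0.866945, PV = 2.600834
  t = 3.0000: CF_t = 3.000000, DF = 0.807211, PV = 2.421633
  t = 4.0000: CF_t = 3.000000, DF = 0.751593, PV = 2.254780
  t = 5.0000: CF_t = 3.000000, DF = 0.699808, PV = 2.099423
  t = 6.0000: CF_t = 3.000000, DF = 0.651590, PV = 1.954770
  t = 7.0000: CF_t = 103.000000, DF = 0.606694, PV = 62.489530
Price P = sum_t PV_t = 76.614265
Macaulay numerator sum_t t * PV_t:
  t * PV_t at t = 1.0000: 2.793296
  t * PV_t at t = 2.0000: 5.201669
  t * PV_t at t = 3.0000: 7.264900
  t * PV_t at t = 4.0000: 9.019119
  t * PV_t at t = 5.0000: 10.497113
  t * PV_t at t = 6.0000: 11.728617
  t * PV_t at t = 7.0000: 437.426707
Macaulay duration D = (sum_t t * PV_t) / P = 483.931421 / 76.614265 = 6.316466


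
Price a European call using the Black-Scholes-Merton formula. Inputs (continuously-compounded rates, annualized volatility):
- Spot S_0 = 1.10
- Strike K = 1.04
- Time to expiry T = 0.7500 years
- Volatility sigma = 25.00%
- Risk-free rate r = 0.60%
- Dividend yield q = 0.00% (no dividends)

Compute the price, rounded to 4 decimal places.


d1 = (ln(S/K) + (r - q + 0.5*sigma^2) * T) / (sigma * sqrt(T)) = 0.38810393
d2 = d1 - sigma * sqrt(T) = 0.17159758
exp(-rT) = 0.99551011; exp(-qT) = 1.00000000
C = S_0 * exp(-qT) * N(d1) - K * exp(-rT) * N(d2)
N(d1) = 0.65103044; N(d2) = 0.56812305
C = 1.1000 * 1.00000000 * 0.65103044 - 1.0400 * 0.99551011 * 0.56812305 = 0.1279

Answer: Price = 0.1279


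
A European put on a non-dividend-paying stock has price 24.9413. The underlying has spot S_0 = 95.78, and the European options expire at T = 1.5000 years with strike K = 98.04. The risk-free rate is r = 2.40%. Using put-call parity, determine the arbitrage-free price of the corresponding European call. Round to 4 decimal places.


Put-call parity: C - P = S_0 * exp(-qT) - K * exp(-rT).
S_0 * exp(-qT) = 95.7800 * 1.00000000 = 95.78000000
K * exp(-rT) = 98.0400 * 0.96464029 = 94.57333437
C = P + S*exp(-qT) - K*exp(-rT)
C = 24.9413 + 95.78000000 - 94.57333437 = 26.1480

Answer: Call price = 26.1480


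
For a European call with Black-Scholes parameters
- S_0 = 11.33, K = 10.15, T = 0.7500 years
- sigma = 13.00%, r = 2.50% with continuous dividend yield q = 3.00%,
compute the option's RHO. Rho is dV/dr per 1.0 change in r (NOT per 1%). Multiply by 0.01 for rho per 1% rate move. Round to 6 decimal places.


d1 = 0.9998629198; d2 = 0.8872796173
phi(d1) = 0.2420038939; exp(-qT) = 0.9777512372; exp(-rT) = 0.9814246877
N(d2) = 0.8125358117
Rho = K*T*exp(-rT)*N(d2) = 10.1500 * 0.7500 * 0.9814246877 * 0.8125358117 = 6.070533

Answer: Rho = 6.070533


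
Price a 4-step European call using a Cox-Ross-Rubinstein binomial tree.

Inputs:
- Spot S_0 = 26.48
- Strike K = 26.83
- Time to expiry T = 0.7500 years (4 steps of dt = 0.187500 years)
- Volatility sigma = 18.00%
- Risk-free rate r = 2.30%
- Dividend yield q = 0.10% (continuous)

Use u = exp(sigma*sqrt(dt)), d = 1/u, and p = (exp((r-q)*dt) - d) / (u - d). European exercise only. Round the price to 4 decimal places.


Answer: Price = V(0,0) = 1.6465

Derivation:
dt = T/N = 0.187500
u = exp(sigma*sqrt(dt)) = 1.081060; d = 1/u = 0.925018
p = (exp((r-q)*dt) - d) / (u - d) = 0.507014
Discount per step: exp(-r*dt) = 0.995697
Stock lattice S(k, i) with i counting down-moves:
  k=0: S(0,0) = 26.4800
  k=1: S(1,0) = 28.6265; S(1,1) = 24.4945
  k=2: S(2,0) = 30.9469; S(2,1) = 26.4800; S(2,2) = 22.6578
  k=3: S(3,0) = 33.4555; S(3,1) = 28.6265; S(3,2) = 24.4945; S(3,3) = 20.9589
  k=4: S(4,0) = 36.1674; S(4,1) = 30.9469; S(4,2) = 26.4800; S(4,3) = 22.6578; S(4,4) = 19.3873
Terminal payoffs V(N, i) = max(S_T - K, 0):
  V(4,0) = 9.337426; V(4,1) = 4.116946; V(4,2) = 0.000000; V(4,3) = 0.000000; V(4,4) = 0.000000
Backward induction: V(k, i) = exp(-r*dt) * [p * V(k+1, i) + (1-p) * V(k+1, i+1)].
  V(3,0) = exp(-r*dt) * [p*9.337426 + (1-p)*4.116946] = 6.734696
  V(3,1) = exp(-r*dt) * [p*4.116946 + (1-p)*0.000000] = 2.078367
  V(3,2) = exp(-r*dt) * [p*0.000000 + (1-p)*0.000000] = 0.000000
  V(3,3) = exp(-r*dt) * [p*0.000000 + (1-p)*0.000000] = 0.000000
  V(2,0) = exp(-r*dt) * [p*6.734696 + (1-p)*2.078367] = 4.420088
  V(2,1) = exp(-r*dt) * [p*2.078367 + (1-p)*0.000000] = 1.049226
  V(2,2) = exp(-r*dt) * [p*0.000000 + (1-p)*0.000000] = 0.000000
  V(1,0) = exp(-r*dt) * [p*4.420088 + (1-p)*1.049226] = 2.746431
  V(1,1) = exp(-r*dt) * [p*1.049226 + (1-p)*0.000000] = 0.529683
  V(0,0) = exp(-r*dt) * [p*2.746431 + (1-p)*0.529683] = 1.646490


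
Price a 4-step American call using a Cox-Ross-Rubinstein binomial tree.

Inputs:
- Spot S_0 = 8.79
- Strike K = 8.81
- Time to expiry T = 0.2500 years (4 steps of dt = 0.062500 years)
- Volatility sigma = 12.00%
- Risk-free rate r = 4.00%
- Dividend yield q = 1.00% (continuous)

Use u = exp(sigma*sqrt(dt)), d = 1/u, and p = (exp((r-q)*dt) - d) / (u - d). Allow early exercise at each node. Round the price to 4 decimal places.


Answer: Price = V(0,0) = 0.2239

Derivation:
dt = T/N = 0.062500
u = exp(sigma*sqrt(dt)) = 1.030455; d = 1/u = 0.970446
p = (exp((r-q)*dt) - d) / (u - d) = 0.523775
Discount per step: exp(-r*dt) = 0.997503
Stock lattice S(k, i) with i counting down-moves:
  k=0: S(0,0) = 8.7900
  k=1: S(1,0) = 9.0577; S(1,1) = 8.5302
  k=2: S(2,0) = 9.3335; S(2,1) = 8.7900; S(2,2) = 8.2781
  k=3: S(3,0) = 9.6178; S(3,1) = 9.0577; S(3,2) = 8.5302; S(3,3) = 8.0335
  k=4: S(4,0) = 9.9107; S(4,1) = 9.3335; S(4,2) = 8.7900; S(4,3) = 8.2781; S(4,4) = 7.7960
Terminal payoffs V(N, i) = max(S_T - K, 0):
  V(4,0) = 1.100697; V(4,1) = 0.523543; V(4,2) = 0.000000; V(4,3) = 0.000000; V(4,4) = 0.000000
Backward induction: V(k, i) = exp(-r*dt) * [p * V(k+1, i) + (1-p) * V(k+1, i+1)]; then take max(V_cont, immediate exercise) for American.
  V(3,0) = exp(-r*dt) * [p*1.100697 + (1-p)*0.523543] = 0.823780; exercise = 0.807792; V(3,0) = max -> 0.823780
  V(3,1) = exp(-r*dt) * [p*0.523543 + (1-p)*0.000000] = 0.273534; exercise = 0.247695; V(3,1) = max -> 0.273534
  V(3,2) = exp(-r*dt) * [p*0.000000 + (1-p)*0.000000] = 0.000000; exercise = 0.000000; V(3,2) = max -> 0.000000
  V(3,3) = exp(-r*dt) * [p*0.000000 + (1-p)*0.000000] = 0.000000; exercise = 0.000000; V(3,3) = max -> 0.000000
  V(2,0) = exp(-r*dt) * [p*0.823780 + (1-p)*0.273534] = 0.560337; exercise = 0.523543; V(2,0) = max -> 0.560337
  V(2,1) = exp(-r*dt) * [p*0.273534 + (1-p)*0.000000] = 0.142913; exercise = 0.000000; V(2,1) = max -> 0.142913
  V(2,2) = exp(-r*dt) * [p*0.000000 + (1-p)*0.000000] = 0.000000; exercise = 0.000000; V(2,2) = max -> 0.000000
  V(1,0) = exp(-r*dt) * [p*0.560337 + (1-p)*0.142913] = 0.360646; exercise = 0.247695; V(1,0) = max -> 0.360646
  V(1,1) = exp(-r*dt) * [p*0.142913 + (1-p)*0.000000] = 0.074667; exercise = 0.000000; V(1,1) = max -> 0.074667
  V(0,0) = exp(-r*dt) * [p*0.360646 + (1-p)*0.074667] = 0.223896; exercise = 0.000000; V(0,0) = max -> 0.223896


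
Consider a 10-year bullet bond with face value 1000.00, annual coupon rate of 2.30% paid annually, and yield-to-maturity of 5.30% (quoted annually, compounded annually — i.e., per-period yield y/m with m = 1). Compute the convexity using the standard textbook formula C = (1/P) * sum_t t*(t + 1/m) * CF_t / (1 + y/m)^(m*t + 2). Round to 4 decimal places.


Answer: Convexity = 84.6770

Derivation:
Coupon per period c = face * coupon_rate / m = 23.000000
Periods per year m = 1; per-period yield y/m = 0.053000
Number of cashflows N = 10
Cashflows (t years, CF_t, discount factor 1/(1+y/m)^(m*t), PV):
  t = 1.0000: CF_t = 23.000000, DF = 0.949668, PV = 21.842355
  t = 2.0000: CF_t = 23.000000, DF = 0.901869, PV = 20.742977
  t = 3.0000: CF_t = 23.000000, DF = 0.856475, PV = 19.698934
  t = 4.0000: CF_t = 23.000000, DF = 0.813367, PV = 18.707440
  t = 5.0000: CF_t = 23.000000, DF = 0.772428, PV = 17.765850
  t = 6.0000: CF_t = 23.000000, DF = 0.733550, PV = 16.871652
  t = 7.0000: CF_t = 23.000000, DF = 0.696629, PV = 16.022462
  t = 8.0000: CF_t = 23.000000, DF = 0.661566, PV = 15.216013
  t = 9.0000: CF_t = 23.000000, DF = 0.628268, PV = 14.450155
  t = 10.0000: CF_t = 1023.000000, DF = 0.596645, PV = 610.368232
Price P = sum_t PV_t = 771.686069
Convexity numerator sum_t t*(t + 1/m) * CF_t / (1+y/m)^(m*t + 2):
  t = 1.0000: term = 39.397868
  t = 2.0000: term = 112.244637
  t = 3.0000: term = 213.190195
  t = 4.0000: term = 337.433040
  t = 5.0000: term = 480.673846
  t = 6.0000: term = 639.072540
  t = 7.0000: term = 809.208661
  t = 8.0000: term = 988.044763
  t = 9.0000: term = 1172.892644
  t = 10.0000: term = 60551.912498
Convexity = (1/P) * sum = 65344.070692 / 771.686069 = 84.677012


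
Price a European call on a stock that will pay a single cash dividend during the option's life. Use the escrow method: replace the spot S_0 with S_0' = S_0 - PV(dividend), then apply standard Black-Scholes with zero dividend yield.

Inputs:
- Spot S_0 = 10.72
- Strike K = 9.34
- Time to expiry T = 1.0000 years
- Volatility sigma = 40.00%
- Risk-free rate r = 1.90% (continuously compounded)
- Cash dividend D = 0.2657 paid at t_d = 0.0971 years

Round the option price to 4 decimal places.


PV(D) = D * exp(-r * t_d) = 0.2657 * 0.99815680 = 0.26521026
S_0' = S_0 - PV(D) = 10.7200 - 0.26521026 = 10.45478974
d1 = (ln(S_0'/K) + (r + sigma^2/2)*T) / (sigma*sqrt(T)) = 0.52938492
d2 = d1 - sigma*sqrt(T) = 0.12938492
exp(-rT) = 0.98117936
N(d1) = 0.70173077; N(d2) = 0.55147346
C = S_0' * N(d1) - K * exp(-rT) * N(d2) = 10.45478974 * 0.70173077 - 9.3400 * 0.98117936 * 0.55147346 = 2.2826

Answer: Price = 2.2826


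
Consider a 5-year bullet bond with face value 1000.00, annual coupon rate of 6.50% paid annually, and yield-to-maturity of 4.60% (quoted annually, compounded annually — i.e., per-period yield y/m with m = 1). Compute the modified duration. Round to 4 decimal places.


Coupon per period c = face * coupon_rate / m = 65.000000
Periods per year m = 1; per-period yield y/m = 0.046000
Number of cashflows N = 5
Cashflows (t years, CF_t, discount factor 1/(1+y/m)^(m*t), PV):
  t = 1.0000: CF_t = 65.000000, DF = 0.956023, PV = 62.141491
  t = 2.0000: CF_t = 65.000000, DF = 0.913980, PV = 59.408692
  t = 3.0000: CF_t = 65.000000, DF = 0.873786, PV = 56.796072
  t = 4.0000: CF_t = 65.000000, DF = 0.835359, PV = 54.298348
  t = 5.0000: CF_t = 1065.000000, DF = 0.798623, PV = 850.533032
Price P = sum_t PV_t = 1083.177636
First compute Macaulay numerator sum_t t * PV_t:
  t * PV_t at t = 1.0000: 62.141491
  t * PV_t at t = 2.0000: 118.817383
  t * PV_t at t = 3.0000: 170.388217
  t * PV_t at t = 4.0000: 217.193393
  t * PV_t at t = 5.0000: 4252.665162
Macaulay duration D = 4821.205647 / 1083.177636 = 4.450983
Modified duration = D / (1 + y/m) = 4.450983 / (1 + 0.046000) = 4.255242

Answer: Modified duration = 4.2552


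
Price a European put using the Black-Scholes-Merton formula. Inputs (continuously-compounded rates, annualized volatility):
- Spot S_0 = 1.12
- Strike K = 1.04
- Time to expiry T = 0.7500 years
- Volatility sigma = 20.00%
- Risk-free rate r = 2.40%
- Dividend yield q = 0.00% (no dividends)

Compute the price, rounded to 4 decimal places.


d1 = (ln(S/K) + (r - q + 0.5*sigma^2) * T) / (sigma * sqrt(T)) = 0.61838817
d2 = d1 - sigma * sqrt(T) = 0.44518308
exp(-rT) = 0.98216103; exp(-qT) = 1.00000000
P = K * exp(-rT) * N(-d2) - S_0 * exp(-qT) * N(-d1)
N(-d1) = 0.26815975; N(-d2) = 0.32809372
P = 1.0400 * 0.98216103 * 0.32809372 - 1.1200 * 1.00000000 * 0.26815975 = 0.0348

Answer: Price = 0.0348


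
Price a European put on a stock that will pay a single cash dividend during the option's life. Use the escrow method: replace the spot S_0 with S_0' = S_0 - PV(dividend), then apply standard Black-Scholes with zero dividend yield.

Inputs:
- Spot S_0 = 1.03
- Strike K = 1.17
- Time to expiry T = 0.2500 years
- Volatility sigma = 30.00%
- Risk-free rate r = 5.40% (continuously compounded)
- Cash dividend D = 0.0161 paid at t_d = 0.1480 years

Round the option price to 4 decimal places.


PV(D) = D * exp(-r * t_d) = 0.0161 * 0.99203985 = 0.01597184
S_0' = S_0 - PV(D) = 1.0300 - 0.01597184 = 1.01402816
d1 = (ln(S_0'/K) + (r + sigma^2/2)*T) / (sigma*sqrt(T)) = -0.78882050
d2 = d1 - sigma*sqrt(T) = -0.93882050
exp(-rT) = 0.98659072
N(-d1) = 0.78489154; N(-d2) = 0.82608854
P = K * exp(-rT) * N(-d2) - S_0' * N(-d1) = 1.1700 * 0.98659072 * 0.82608854 - 1.01402816 * 0.78489154 = 0.1577

Answer: Price = 0.1577


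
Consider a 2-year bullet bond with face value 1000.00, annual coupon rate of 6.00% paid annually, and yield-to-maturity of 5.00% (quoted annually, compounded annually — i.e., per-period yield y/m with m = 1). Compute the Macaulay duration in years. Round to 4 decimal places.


Coupon per period c = face * coupon_rate / m = 60.000000
Periods per year m = 1; per-period yield y/m = 0.050000
Number of cashflows N = 2
Cashflows (t years, CF_t, discount factor 1/(1+y/m)^(m*t), PV):
  t = 1.0000: CF_t = 60.000000, DF = 0.952381, PV = 57.142857
  t = 2.0000: CF_t = 1060.000000, DF = 0.907029, PV = 961.451247
Price P = sum_t PV_t = 1018.594104
Macaulay numerator sum_t t * PV_t:
  t * PV_t at t = 1.0000: 57.142857
  t * PV_t at t = 2.0000: 1922.902494
Macaulay duration D = (sum_t t * PV_t) / P = 1980.045351 / 1018.594104 = 1.943900

Answer: Macaulay duration = 1.9439 years


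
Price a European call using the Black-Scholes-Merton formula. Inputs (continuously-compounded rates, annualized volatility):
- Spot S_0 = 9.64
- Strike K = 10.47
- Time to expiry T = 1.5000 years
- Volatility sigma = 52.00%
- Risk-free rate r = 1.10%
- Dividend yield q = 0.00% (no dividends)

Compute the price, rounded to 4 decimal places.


Answer: Price = 2.1744

Derivation:
d1 = (ln(S/K) + (r - q + 0.5*sigma^2) * T) / (sigma * sqrt(T)) = 0.21465551
d2 = d1 - sigma * sqrt(T) = -0.42221182
exp(-rT) = 0.98363538; exp(-qT) = 1.00000000
C = S_0 * exp(-qT) * N(d1) - K * exp(-rT) * N(d2)
N(d1) = 0.58498205; N(d2) = 0.33643521
C = 9.6400 * 1.00000000 * 0.58498205 - 10.4700 * 0.98363538 * 0.33643521 = 2.1744


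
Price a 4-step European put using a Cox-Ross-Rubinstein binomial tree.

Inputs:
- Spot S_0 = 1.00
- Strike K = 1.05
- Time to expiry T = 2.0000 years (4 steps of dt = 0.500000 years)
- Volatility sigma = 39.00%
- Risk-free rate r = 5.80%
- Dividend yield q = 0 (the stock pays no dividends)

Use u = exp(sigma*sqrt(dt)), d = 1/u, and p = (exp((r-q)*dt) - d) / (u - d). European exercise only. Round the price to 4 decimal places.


dt = T/N = 0.500000
u = exp(sigma*sqrt(dt)) = 1.317547; d = 1/u = 0.758986
p = (exp((r-q)*dt) - d) / (u - d) = 0.484170
Discount per step: exp(-r*dt) = 0.971416
Stock lattice S(k, i) with i counting down-moves:
  k=0: S(0,0) = 1.0000
  k=1: S(1,0) = 1.3175; S(1,1) = 0.7590
  k=2: S(2,0) = 1.7359; S(2,1) = 1.0000; S(2,2) = 0.5761
  k=3: S(3,0) = 2.2872; S(3,1) = 1.3175; S(3,2) = 0.7590; S(3,3) = 0.4372
  k=4: S(4,0) = 3.0135; S(4,1) = 1.7359; S(4,2) = 1.0000; S(4,3) = 0.5761; S(4,4) = 0.3318
Terminal payoffs V(N, i) = max(K - S_T, 0):
  V(4,0) = 0.000000; V(4,1) = 0.000000; V(4,2) = 0.050000; V(4,3) = 0.473940; V(4,4) = 0.718155
Backward induction: V(k, i) = exp(-r*dt) * [p * V(k+1, i) + (1-p) * V(k+1, i+1)].
  V(3,0) = exp(-r*dt) * [p*0.000000 + (1-p)*0.000000] = 0.000000
  V(3,1) = exp(-r*dt) * [p*0.000000 + (1-p)*0.050000] = 0.025054
  V(3,2) = exp(-r*dt) * [p*0.050000 + (1-p)*0.473940] = 0.261001
  V(3,3) = exp(-r*dt) * [p*0.473940 + (1-p)*0.718155] = 0.582766
  V(2,0) = exp(-r*dt) * [p*0.000000 + (1-p)*0.025054] = 0.012554
  V(2,1) = exp(-r*dt) * [p*0.025054 + (1-p)*0.261001] = 0.142568
  V(2,2) = exp(-r*dt) * [p*0.261001 + (1-p)*0.582766] = 0.414772
  V(1,0) = exp(-r*dt) * [p*0.012554 + (1-p)*0.142568] = 0.077343
  V(1,1) = exp(-r*dt) * [p*0.142568 + (1-p)*0.414772] = 0.274890
  V(0,0) = exp(-r*dt) * [p*0.077343 + (1-p)*0.274890] = 0.174121

Answer: Price = V(0,0) = 0.1741


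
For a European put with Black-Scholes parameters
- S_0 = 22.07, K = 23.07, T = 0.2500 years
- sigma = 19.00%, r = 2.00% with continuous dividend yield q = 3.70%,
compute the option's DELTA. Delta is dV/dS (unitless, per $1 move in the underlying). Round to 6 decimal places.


Answer: Delta = -0.672320

Derivation:
d1 = -0.4636984412; d2 = -0.5586984412
phi(d1) = 0.3582777858; exp(-qT) = 0.9907926496; exp(-rT) = 0.9950124792
N(-d1) = 0.6785680929
Delta = -exp(-qT) * N(-d1) = -0.9907926496 * 0.6785680929 = -0.672320


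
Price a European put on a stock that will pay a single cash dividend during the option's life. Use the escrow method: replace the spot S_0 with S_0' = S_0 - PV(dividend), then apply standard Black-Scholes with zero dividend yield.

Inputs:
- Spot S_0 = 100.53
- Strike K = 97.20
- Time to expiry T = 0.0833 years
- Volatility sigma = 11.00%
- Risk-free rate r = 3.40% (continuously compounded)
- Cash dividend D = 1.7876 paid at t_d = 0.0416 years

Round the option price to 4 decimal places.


Answer: Price = 0.5360

Derivation:
PV(D) = D * exp(-r * t_d) = 1.7876 * 0.99858660 = 1.78507341
S_0' = S_0 - PV(D) = 100.5300 - 1.78507341 = 98.74492659
d1 = (ln(S_0'/K) + (r + sigma^2/2)*T) / (sigma*sqrt(T)) = 0.60178694
d2 = d1 - sigma*sqrt(T) = 0.57003903
exp(-rT) = 0.99717181
N(-d1) = 0.27365798; N(-d2) = 0.28432561
P = K * exp(-rT) * N(-d2) - S_0' * N(-d1) = 97.2000 * 0.99717181 * 0.28432561 - 98.74492659 * 0.27365798 = 0.5360


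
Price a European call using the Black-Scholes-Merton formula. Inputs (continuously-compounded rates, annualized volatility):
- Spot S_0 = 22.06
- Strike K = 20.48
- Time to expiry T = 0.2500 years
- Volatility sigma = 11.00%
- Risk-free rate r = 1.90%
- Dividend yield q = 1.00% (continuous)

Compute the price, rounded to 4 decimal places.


d1 = (ln(S/K) + (r - q + 0.5*sigma^2) * T) / (sigma * sqrt(T)) = 1.41963116
d2 = d1 - sigma * sqrt(T) = 1.36463116
exp(-rT) = 0.99526126; exp(-qT) = 0.99750312
C = S_0 * exp(-qT) * N(d1) - K * exp(-rT) * N(d2)
N(d1) = 0.92214246; N(d2) = 0.91381550
C = 22.0600 * 0.99750312 * 0.92214246 - 20.4800 * 0.99526126 * 0.91381550 = 1.6654

Answer: Price = 1.6654


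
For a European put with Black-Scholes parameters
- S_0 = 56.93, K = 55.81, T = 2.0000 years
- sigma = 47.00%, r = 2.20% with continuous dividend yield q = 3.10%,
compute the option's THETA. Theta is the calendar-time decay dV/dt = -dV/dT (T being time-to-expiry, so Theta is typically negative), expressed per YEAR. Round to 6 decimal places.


Answer: Theta = -3.225876

Derivation:
d1 = 0.3351526339; d2 = -0.3295277404
phi(d1) = 0.3771538151; exp(-qT) = 0.9398828868; exp(-rT) = 0.9569539575
Theta = -S*exp(-qT)*phi(d1)*sigma/(2*sqrt(T)) + r*K*exp(-rT)*N(-d2) - q*S*exp(-qT)*N(-d1)
N(-d1) = 0.3687549752; N(-d2) = 0.6291215850; sqrt(T) = 1.4142135624
Term 1 = -56.9300 * 0.9398828868 * 0.3771538151 * 0.4700 / (2 * 1.4142135624) = -3.3534072238
Term 2 = 0.0220 * 55.8100 * 0.9569539575 * 0.6291215850 = 0.7391972323
Term 3 = -0.0310 * 56.9300 * 0.9398828868 * 0.3687549752 = -0.6116662362
Theta = -3.3534072238 + (0.7391972323) + (-0.6116662362) = -3.225876


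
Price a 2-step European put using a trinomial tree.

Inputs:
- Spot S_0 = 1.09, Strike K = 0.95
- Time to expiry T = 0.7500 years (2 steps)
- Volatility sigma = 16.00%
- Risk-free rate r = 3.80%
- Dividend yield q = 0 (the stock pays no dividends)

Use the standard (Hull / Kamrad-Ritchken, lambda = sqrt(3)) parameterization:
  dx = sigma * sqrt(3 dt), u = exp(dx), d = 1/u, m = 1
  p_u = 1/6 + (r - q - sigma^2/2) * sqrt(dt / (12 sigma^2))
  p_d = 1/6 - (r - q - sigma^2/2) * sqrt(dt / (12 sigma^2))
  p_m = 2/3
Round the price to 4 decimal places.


Answer: Price = V(0,0) = 0.0087

Derivation:
dt = T/N = 0.375000; dx = sigma*sqrt(3*dt) = 0.169706
u = exp(dx) = 1.184956; d = 1/u = 0.843913
p_u = 0.194509, p_m = 0.666667, p_d = 0.138824
Discount per step: exp(-r*dt) = 0.985851
Stock lattice S(k, j) with j the centered position index:
  k=0: S(0,+0) = 1.0900
  k=1: S(1,-1) = 0.9199; S(1,+0) = 1.0900; S(1,+1) = 1.2916
  k=2: S(2,-2) = 0.7763; S(2,-1) = 0.9199; S(2,+0) = 1.0900; S(2,+1) = 1.2916; S(2,+2) = 1.5305
Terminal payoffs V(N, j) = max(K - S_T, 0):
  V(2,-2) = 0.173713; V(2,-1) = 0.030135; V(2,+0) = 0.000000; V(2,+1) = 0.000000; V(2,+2) = 0.000000
Backward induction: V(k, j) = exp(-r*dt) * [p_u * V(k+1, j+1) + p_m * V(k+1, j) + p_d * V(k+1, j-1)]
  V(1,-1) = exp(-r*dt) * [p_u*0.000000 + p_m*0.030135 + p_d*0.173713] = 0.043580
  V(1,+0) = exp(-r*dt) * [p_u*0.000000 + p_m*0.000000 + p_d*0.030135] = 0.004124
  V(1,+1) = exp(-r*dt) * [p_u*0.000000 + p_m*0.000000 + p_d*0.000000] = 0.000000
  V(0,+0) = exp(-r*dt) * [p_u*0.000000 + p_m*0.004124 + p_d*0.043580] = 0.008675


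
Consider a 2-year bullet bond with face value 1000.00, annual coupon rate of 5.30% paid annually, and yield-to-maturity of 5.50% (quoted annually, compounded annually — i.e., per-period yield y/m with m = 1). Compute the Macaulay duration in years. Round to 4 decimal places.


Answer: Macaulay duration = 1.9496 years

Derivation:
Coupon per period c = face * coupon_rate / m = 53.000000
Periods per year m = 1; per-period yield y/m = 0.055000
Number of cashflows N = 2
Cashflows (t years, CF_t, discount factor 1/(1+y/m)^(m*t), PV):
  t = 1.0000: CF_t = 53.000000, DF = 0.947867, PV = 50.236967
  t = 2.0000: CF_t = 1053.000000, DF = 0.898452, PV = 946.070394
Price P = sum_t PV_t = 996.307361
Macaulay numerator sum_t t * PV_t:
  t * PV_t at t = 1.0000: 50.236967
  t * PV_t at t = 2.0000: 1892.140787
Macaulay duration D = (sum_t t * PV_t) / P = 1942.377754 / 996.307361 = 1.949577


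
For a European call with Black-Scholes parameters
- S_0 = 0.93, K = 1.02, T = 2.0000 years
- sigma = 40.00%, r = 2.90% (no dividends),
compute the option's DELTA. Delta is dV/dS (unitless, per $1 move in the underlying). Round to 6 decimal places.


Answer: Delta = 0.587874

Derivation:
d1 = 0.2220786931; d2 = -0.3436067319
phi(d1) = 0.3892248794; exp(-qT) = 1.0000000000; exp(-rT) = 0.9436499474
N(d1) = 0.5878736879
Delta = exp(-qT) * N(d1) = 1.0000000000 * 0.5878736879 = 0.587874


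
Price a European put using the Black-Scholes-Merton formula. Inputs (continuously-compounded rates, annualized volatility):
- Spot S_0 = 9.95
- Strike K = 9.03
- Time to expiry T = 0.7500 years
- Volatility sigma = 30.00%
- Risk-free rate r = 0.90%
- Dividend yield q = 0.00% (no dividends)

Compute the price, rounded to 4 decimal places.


d1 = (ln(S/K) + (r - q + 0.5*sigma^2) * T) / (sigma * sqrt(T)) = 0.52931543
d2 = d1 - sigma * sqrt(T) = 0.26950781
exp(-rT) = 0.99327273; exp(-qT) = 1.00000000
P = K * exp(-rT) * N(-d2) - S_0 * exp(-qT) * N(-d1)
N(-d1) = 0.29829333; N(-d2) = 0.39376947
P = 9.0300 * 0.99327273 * 0.39376947 - 9.9500 * 1.00000000 * 0.29829333 = 0.5638

Answer: Price = 0.5638


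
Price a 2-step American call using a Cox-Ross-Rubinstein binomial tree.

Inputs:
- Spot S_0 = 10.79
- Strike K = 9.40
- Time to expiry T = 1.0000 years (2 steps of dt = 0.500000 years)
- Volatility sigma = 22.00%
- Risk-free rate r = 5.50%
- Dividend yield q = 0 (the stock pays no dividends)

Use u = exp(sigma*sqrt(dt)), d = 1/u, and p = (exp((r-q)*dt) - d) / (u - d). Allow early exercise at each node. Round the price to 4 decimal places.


dt = T/N = 0.500000
u = exp(sigma*sqrt(dt)) = 1.168316; d = 1/u = 0.855933
p = (exp((r-q)*dt) - d) / (u - d) = 0.550442
Discount per step: exp(-r*dt) = 0.972875
Stock lattice S(k, i) with i counting down-moves:
  k=0: S(0,0) = 10.7900
  k=1: S(1,0) = 12.6061; S(1,1) = 9.2355
  k=2: S(2,0) = 14.7279; S(2,1) = 10.7900; S(2,2) = 7.9050
Terminal payoffs V(N, i) = max(S_T - K, 0):
  V(2,0) = 5.327946; V(2,1) = 1.390000; V(2,2) = 0.000000
Backward induction: V(k, i) = exp(-r*dt) * [p * V(k+1, i) + (1-p) * V(k+1, i+1)]; then take max(V_cont, immediate exercise) for American.
  V(1,0) = exp(-r*dt) * [p*5.327946 + (1-p)*1.390000] = 3.461109; exercise = 3.206131; V(1,0) = max -> 3.461109
  V(1,1) = exp(-r*dt) * [p*1.390000 + (1-p)*0.000000] = 0.744360; exercise = 0.000000; V(1,1) = max -> 0.744360
  V(0,0) = exp(-r*dt) * [p*3.461109 + (1-p)*0.744360] = 2.179018; exercise = 1.390000; V(0,0) = max -> 2.179018

Answer: Price = V(0,0) = 2.1790


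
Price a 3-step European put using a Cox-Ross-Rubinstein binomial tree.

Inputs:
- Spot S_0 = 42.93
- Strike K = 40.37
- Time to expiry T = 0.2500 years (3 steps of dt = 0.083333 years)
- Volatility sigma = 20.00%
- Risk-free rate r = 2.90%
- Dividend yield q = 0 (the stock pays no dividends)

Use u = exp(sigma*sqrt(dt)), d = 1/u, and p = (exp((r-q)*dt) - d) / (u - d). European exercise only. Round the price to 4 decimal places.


dt = T/N = 0.083333
u = exp(sigma*sqrt(dt)) = 1.059434; d = 1/u = 0.943900
p = (exp((r-q)*dt) - d) / (u - d) = 0.506513
Discount per step: exp(-r*dt) = 0.997586
Stock lattice S(k, i) with i counting down-moves:
  k=0: S(0,0) = 42.9300
  k=1: S(1,0) = 45.4815; S(1,1) = 40.5216
  k=2: S(2,0) = 48.1847; S(2,1) = 42.9300; S(2,2) = 38.2484
  k=3: S(3,0) = 51.0485; S(3,1) = 45.4815; S(3,2) = 40.5216; S(3,3) = 36.1026
Terminal payoffs V(N, i) = max(K - S_T, 0):
  V(3,0) = 0.000000; V(3,1) = 0.000000; V(3,2) = 0.000000; V(3,3) = 4.267367
Backward induction: V(k, i) = exp(-r*dt) * [p * V(k+1, i) + (1-p) * V(k+1, i+1)].
  V(2,0) = exp(-r*dt) * [p*0.000000 + (1-p)*0.000000] = 0.000000
  V(2,1) = exp(-r*dt) * [p*0.000000 + (1-p)*0.000000] = 0.000000
  V(2,2) = exp(-r*dt) * [p*0.000000 + (1-p)*4.267367] = 2.100808
  V(1,0) = exp(-r*dt) * [p*0.000000 + (1-p)*0.000000] = 0.000000
  V(1,1) = exp(-r*dt) * [p*0.000000 + (1-p)*2.100808] = 1.034219
  V(0,0) = exp(-r*dt) * [p*0.000000 + (1-p)*1.034219] = 0.509142

Answer: Price = V(0,0) = 0.5091


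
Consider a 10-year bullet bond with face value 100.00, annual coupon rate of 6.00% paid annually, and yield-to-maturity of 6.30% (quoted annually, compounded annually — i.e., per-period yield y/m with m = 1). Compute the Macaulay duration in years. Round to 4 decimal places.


Answer: Macaulay duration = 7.7742 years

Derivation:
Coupon per period c = face * coupon_rate / m = 6.000000
Periods per year m = 1; per-period yield y/m = 0.063000
Number of cashflows N = 10
Cashflows (t years, CF_t, discount factor 1/(1+y/m)^(m*t), PV):
  t = 1.0000: CF_t = 6.000000, DF = 0.940734, PV = 5.644403
  t = 2.0000: CF_t = 6.000000, DF = 0.884980, PV = 5.309880
  t = 3.0000: CF_t = 6.000000, DF = 0.832531, PV = 4.995184
  t = 4.0000: CF_t = 6.000000, DF = 0.783190, PV = 4.699138
  t = 5.0000: CF_t = 6.000000, DF = 0.736773, PV = 4.420638
  t = 6.0000: CF_t = 6.000000, DF = 0.693107, PV = 4.158643
  t = 7.0000: CF_t = 6.000000, DF = 0.652029, PV = 3.912176
  t = 8.0000: CF_t = 6.000000, DF = 0.613386, PV = 3.680316
  t = 9.0000: CF_t = 6.000000, DF = 0.577033, PV = 3.462198
  t = 10.0000: CF_t = 106.000000, DF = 0.542834, PV = 57.540445
Price P = sum_t PV_t = 97.823021
Macaulay numerator sum_t t * PV_t:
  t * PV_t at t = 1.0000: 5.644403
  t * PV_t at t = 2.0000: 10.619760
  t * PV_t at t = 3.0000: 14.985551
  t * PV_t at t = 4.0000: 18.796552
  t * PV_t at t = 5.0000: 22.103189
  t * PV_t at t = 6.0000: 24.951859
  t * PV_t at t = 7.0000: 27.385233
  t * PV_t at t = 8.0000: 29.442530
  t * PV_t at t = 9.0000: 31.159780
  t * PV_t at t = 10.0000: 575.404455
Macaulay duration D = (sum_t t * PV_t) / P = 760.493311 / 97.823021 = 7.774175


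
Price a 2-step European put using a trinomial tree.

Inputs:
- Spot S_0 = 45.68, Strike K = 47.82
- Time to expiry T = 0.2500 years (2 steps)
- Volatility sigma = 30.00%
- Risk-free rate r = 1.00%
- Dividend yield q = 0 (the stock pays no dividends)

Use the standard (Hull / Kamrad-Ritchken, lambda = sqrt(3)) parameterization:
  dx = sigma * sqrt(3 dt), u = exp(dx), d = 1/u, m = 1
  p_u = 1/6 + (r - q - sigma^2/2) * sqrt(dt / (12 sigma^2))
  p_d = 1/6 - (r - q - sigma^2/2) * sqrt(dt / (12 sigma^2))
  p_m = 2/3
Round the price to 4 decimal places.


Answer: Price = V(0,0) = 3.9106

Derivation:
dt = T/N = 0.125000; dx = sigma*sqrt(3*dt) = 0.183712
u = exp(dx) = 1.201669; d = 1/u = 0.832176
p_u = 0.154759, p_m = 0.666667, p_d = 0.178574
Discount per step: exp(-r*dt) = 0.998751
Stock lattice S(k, j) with j the centered position index:
  k=0: S(0,+0) = 45.6800
  k=1: S(1,-1) = 38.0138; S(1,+0) = 45.6800; S(1,+1) = 54.8923
  k=2: S(2,-2) = 31.6341; S(2,-1) = 38.0138; S(2,+0) = 45.6800; S(2,+1) = 54.8923; S(2,+2) = 65.9623
Terminal payoffs V(N, j) = max(K - S_T, 0):
  V(2,-2) = 16.185854; V(2,-1) = 9.806216; V(2,+0) = 2.140000; V(2,+1) = 0.000000; V(2,+2) = 0.000000
Backward induction: V(k, j) = exp(-r*dt) * [p_u * V(k+1, j+1) + p_m * V(k+1, j) + p_d * V(k+1, j-1)]
  V(1,-1) = exp(-r*dt) * [p_u*2.140000 + p_m*9.806216 + p_d*16.185854] = 9.746842
  V(1,+0) = exp(-r*dt) * [p_u*0.000000 + p_m*2.140000 + p_d*9.806216] = 3.173831
  V(1,+1) = exp(-r*dt) * [p_u*0.000000 + p_m*0.000000 + p_d*2.140000] = 0.381671
  V(0,+0) = exp(-r*dt) * [p_u*0.381671 + p_m*3.173831 + p_d*9.746842] = 3.910595


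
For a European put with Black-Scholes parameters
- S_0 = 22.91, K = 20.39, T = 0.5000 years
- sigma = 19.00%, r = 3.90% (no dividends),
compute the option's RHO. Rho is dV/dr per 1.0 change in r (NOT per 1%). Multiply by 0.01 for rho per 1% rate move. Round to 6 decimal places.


Answer: Rho = -1.722156

Derivation:
d1 = 1.0796695234; d2 = 0.9453192350
phi(d1) = 0.2227329691; exp(-qT) = 1.0000000000; exp(-rT) = 0.9806888952
N(-d2) = 0.1722479606
Rho = -K*T*exp(-rT)*N(-d2) = -20.3900 * 0.5000 * 0.9806888952 * 0.1722479606 = -1.722156


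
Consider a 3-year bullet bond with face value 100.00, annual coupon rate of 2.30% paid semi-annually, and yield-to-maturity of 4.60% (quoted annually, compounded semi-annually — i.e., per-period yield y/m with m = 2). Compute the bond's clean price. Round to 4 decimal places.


Answer: Price = 93.6231

Derivation:
Coupon per period c = face * coupon_rate / m = 1.150000
Periods per year m = 2; per-period yield y/m = 0.023000
Number of cashflows N = 6
Cashflows (t years, CF_t, discount factor 1/(1+y/m)^(m*t), PV):
  t = 0.5000: CF_t = 1.150000, DF = 0.977517, PV = 1.124145
  t = 1.0000: CF_t = 1.150000, DF = 0.955540, PV = 1.098871
  t = 1.5000: CF_t = 1.150000, DF = 0.934056, PV = 1.074165
  t = 2.0000: CF_t = 1.150000, DF = 0.913056, PV = 1.050015
  t = 2.5000: CF_t = 1.150000, DF = 0.892528, PV = 1.026407
  t = 3.0000: CF_t = 101.150000, DF = 0.872461, PV = 88.249466
Price P = sum_t PV_t = 93.623068
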